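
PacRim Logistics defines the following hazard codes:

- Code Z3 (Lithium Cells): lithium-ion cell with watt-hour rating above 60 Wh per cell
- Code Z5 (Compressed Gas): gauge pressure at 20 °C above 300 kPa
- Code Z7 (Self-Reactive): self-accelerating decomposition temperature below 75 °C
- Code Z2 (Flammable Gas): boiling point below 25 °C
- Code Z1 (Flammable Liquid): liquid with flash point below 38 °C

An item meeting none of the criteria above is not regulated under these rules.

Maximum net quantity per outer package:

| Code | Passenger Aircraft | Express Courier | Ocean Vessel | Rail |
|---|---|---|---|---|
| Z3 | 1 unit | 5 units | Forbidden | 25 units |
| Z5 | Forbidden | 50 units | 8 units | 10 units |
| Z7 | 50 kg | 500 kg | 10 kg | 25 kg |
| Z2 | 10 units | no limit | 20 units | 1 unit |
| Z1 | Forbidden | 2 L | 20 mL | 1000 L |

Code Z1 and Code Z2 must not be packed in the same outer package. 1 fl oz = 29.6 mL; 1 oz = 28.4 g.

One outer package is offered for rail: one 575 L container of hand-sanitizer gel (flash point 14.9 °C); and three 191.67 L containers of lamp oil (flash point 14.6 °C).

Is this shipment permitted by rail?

No

The hand-sanitizer gel has flash point 14.9 °C, which is < 38 °C, so it is Code Z1 (Flammable Liquid).
Flash point 14.6 °C meets the Code Z1 criterion (Flammable Liquid), so the lamp oil is Code Z1.
Total Code Z1: 575 L + (three 191.67 L containers = 575.01 L) = 1150.01 L.
That exceeds the Code Z1 rail limit of 1000 L.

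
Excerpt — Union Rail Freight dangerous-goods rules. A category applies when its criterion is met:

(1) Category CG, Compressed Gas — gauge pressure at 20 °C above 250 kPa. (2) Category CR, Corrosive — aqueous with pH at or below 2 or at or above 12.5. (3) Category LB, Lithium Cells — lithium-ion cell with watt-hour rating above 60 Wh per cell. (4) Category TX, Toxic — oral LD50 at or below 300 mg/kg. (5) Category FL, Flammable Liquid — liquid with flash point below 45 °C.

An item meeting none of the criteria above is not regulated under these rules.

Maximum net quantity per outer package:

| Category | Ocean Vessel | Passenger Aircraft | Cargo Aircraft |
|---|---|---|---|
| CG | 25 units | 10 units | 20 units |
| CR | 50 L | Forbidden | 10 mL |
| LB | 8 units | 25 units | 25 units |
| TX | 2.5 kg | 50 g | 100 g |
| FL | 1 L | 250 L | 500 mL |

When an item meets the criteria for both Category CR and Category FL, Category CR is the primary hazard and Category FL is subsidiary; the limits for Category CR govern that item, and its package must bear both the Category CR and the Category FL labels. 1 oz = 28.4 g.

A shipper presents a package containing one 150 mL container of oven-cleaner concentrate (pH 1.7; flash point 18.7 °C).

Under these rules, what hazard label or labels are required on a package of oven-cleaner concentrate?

Category CR and FL

With pH 1.7 (≤ 2), the oven-cleaner concentrate falls in Category CR.
The oven-cleaner concentrate has flash point 18.7 °C, which is < 45 °C, so it is Category FL (Flammable Liquid).
By the precedence rule Category CR is primary and Category FL is subsidiary, and that rule requires both labels on the package.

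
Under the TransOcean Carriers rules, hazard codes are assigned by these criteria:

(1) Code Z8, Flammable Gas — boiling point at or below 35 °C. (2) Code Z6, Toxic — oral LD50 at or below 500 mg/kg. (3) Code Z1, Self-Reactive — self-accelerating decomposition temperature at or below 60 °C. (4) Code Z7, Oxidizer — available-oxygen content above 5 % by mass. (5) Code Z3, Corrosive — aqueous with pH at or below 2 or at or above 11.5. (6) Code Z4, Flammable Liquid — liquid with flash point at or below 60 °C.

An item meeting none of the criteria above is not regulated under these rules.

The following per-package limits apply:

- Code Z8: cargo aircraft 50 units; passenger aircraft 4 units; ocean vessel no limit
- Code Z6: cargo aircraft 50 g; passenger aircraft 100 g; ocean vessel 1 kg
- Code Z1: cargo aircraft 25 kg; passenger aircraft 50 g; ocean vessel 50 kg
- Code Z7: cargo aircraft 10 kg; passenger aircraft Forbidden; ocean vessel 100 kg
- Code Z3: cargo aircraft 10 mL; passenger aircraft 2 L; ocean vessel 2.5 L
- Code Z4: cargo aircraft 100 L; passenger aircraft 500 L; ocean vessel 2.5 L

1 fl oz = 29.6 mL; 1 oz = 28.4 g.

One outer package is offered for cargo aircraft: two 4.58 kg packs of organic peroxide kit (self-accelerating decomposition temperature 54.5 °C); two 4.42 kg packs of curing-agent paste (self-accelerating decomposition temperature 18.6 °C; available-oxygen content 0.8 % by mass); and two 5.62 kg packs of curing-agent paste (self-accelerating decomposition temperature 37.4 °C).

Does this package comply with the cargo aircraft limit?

With self-accelerating decomposition temperature 54.5 °C (≤ 60 °C), the organic peroxide kit falls in Code Z1.
Curing-agent paste: self-accelerating decomposition temperature 18.6 °C ≤ 60 °C → Code Z1 (Self-Reactive).
The curing-agent paste has self-accelerating decomposition temperature 37.4 °C, which is ≤ 60 °C, so it is Code Z1 (Self-Reactive).
Code Z1 net quantity: (two 4.58 kg packs = 9.16 kg) + (two 4.42 kg packs = 8.84 kg) + (two 5.62 kg packs = 11.24 kg) = 29.24 kg.
29.24 kg exceeds the cargo aircraft limit of 25 kg for Code Z1.

No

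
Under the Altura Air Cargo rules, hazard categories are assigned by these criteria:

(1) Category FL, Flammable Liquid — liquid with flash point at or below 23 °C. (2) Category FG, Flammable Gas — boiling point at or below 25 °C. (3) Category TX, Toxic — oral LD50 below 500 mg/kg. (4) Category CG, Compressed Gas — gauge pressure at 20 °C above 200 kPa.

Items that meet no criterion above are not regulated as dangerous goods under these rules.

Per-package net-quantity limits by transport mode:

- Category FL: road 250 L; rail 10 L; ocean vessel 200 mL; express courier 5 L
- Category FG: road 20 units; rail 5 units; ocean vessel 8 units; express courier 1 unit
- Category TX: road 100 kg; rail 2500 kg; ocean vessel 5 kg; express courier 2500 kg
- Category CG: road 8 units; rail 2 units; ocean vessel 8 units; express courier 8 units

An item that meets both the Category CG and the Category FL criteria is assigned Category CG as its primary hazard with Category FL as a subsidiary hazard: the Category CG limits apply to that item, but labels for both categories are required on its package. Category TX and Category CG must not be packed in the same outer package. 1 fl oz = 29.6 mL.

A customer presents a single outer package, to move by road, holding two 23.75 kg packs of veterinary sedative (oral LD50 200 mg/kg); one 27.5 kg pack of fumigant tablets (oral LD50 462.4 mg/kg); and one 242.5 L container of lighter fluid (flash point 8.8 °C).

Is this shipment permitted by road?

Veterinary sedative: oral LD50 200 mg/kg < 500 mg/kg → Category TX (Toxic).
The fumigant tablets have oral LD50 462.4 mg/kg, which is < 500 mg/kg, so they are Category TX (Toxic).
With flash point 8.8 °C (≤ 23 °C), the lighter fluid falls in Category FL.
Total Category TX: (two 23.75 kg packs = 47.5 kg) + 27.5 kg = 75 kg.
75 kg ≤ 100 kg (road limit, Category TX) — within limit.
Category FL quantity: 242.5 L.
242.5 L ≤ 250 L (road limit, Category FL) — within limit.
The segregation rule (Category TX with Category CG) does not apply to Category TX with Category FL.
Every hazard category is within its road limit and no segregation rule is violated.

Yes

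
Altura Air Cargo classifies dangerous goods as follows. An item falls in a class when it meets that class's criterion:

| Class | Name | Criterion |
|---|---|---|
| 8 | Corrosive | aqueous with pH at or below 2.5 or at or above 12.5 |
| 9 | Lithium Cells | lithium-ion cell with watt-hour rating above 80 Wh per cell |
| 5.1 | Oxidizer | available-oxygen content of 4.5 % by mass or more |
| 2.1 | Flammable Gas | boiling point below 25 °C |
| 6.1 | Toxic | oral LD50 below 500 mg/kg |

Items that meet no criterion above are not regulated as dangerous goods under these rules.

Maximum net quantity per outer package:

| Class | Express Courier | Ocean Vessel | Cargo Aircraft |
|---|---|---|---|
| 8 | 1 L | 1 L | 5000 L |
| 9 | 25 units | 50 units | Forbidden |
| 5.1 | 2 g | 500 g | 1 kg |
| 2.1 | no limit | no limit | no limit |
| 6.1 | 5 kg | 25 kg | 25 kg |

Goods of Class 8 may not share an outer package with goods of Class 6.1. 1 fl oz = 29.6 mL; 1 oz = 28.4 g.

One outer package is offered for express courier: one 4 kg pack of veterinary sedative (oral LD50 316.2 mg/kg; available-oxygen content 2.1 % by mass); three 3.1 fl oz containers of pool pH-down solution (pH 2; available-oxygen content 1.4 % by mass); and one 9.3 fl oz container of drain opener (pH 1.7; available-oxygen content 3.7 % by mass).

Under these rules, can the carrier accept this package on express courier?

Veterinary sedative: oral LD50 316.2 mg/kg < 500 mg/kg → Class 6.1 (Toxic).
The pool pH-down solution has pH 2, which is ≤ 2.5, so it is Class 8 (Corrosive).
Drain opener: pH 1.7 ≤ 2.5 → Class 8 (Corrosive).
Total Class 8: (three 3.1 fl oz containers = 275.28 mL) + (one 9.3 fl oz container = 275.28 mL) = 550.56 mL.
550.56 mL ≤ 1 L (express courier limit, Class 8) — within limit.
Class 6.1 quantity: 4 kg.
That is within the Class 6.1 express courier limit of 5 kg.
Class 8 and Class 6.1 may not share an outer package.

No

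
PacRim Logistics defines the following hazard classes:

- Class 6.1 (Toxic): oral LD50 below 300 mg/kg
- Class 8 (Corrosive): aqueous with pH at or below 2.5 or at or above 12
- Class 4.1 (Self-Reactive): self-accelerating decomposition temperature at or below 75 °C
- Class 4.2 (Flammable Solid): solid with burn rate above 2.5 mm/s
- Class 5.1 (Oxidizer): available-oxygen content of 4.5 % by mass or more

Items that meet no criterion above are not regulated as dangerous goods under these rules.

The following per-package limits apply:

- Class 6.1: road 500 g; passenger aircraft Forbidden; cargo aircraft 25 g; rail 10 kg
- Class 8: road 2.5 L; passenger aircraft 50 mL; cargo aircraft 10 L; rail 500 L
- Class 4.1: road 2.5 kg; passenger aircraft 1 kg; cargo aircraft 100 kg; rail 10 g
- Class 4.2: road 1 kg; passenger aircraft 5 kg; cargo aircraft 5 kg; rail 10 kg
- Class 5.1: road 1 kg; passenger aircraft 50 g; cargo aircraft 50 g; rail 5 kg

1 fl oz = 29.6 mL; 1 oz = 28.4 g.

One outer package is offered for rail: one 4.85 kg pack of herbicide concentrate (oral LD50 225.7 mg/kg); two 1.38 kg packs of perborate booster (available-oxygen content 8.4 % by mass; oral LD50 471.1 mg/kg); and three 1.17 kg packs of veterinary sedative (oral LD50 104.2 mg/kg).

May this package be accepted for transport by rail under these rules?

Oral LD50 225.7 mg/kg meets the Class 6.1 criterion (Toxic), so the herbicide concentrate is Class 6.1.
Perborate booster: available-oxygen content 8.4 % by mass ≥ 4.5 % by mass → Class 5.1 (Oxidizer).
Veterinary sedative: oral LD50 104.2 mg/kg < 300 mg/kg → Class 6.1 (Toxic).
Total Class 6.1: 4.85 kg + (three 1.17 kg packs = 3.51 kg) = 8.36 kg.
8.36 kg is within the rail limit of 10 kg for Class 6.1.
Class 5.1 quantity: two 1.38 kg packs = 2.76 kg.
2.76 kg is within the rail limit of 5 kg for Class 5.1.
Every hazard class is within its rail limit and no segregation rule is violated.

Yes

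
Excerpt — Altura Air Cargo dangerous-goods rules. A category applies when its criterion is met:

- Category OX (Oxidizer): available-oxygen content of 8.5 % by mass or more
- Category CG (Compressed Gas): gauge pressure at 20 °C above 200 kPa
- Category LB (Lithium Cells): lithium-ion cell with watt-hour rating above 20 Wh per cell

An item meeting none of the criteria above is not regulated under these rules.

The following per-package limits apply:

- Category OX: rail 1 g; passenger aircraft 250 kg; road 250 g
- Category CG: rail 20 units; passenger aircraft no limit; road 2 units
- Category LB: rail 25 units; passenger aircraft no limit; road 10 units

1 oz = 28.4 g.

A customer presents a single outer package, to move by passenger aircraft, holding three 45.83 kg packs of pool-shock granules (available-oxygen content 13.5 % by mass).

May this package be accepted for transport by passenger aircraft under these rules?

Yes

Available-oxygen content 13.5 % by mass meets the Category OX criterion (Oxidizer), so the pool-shock granules are Category OX.
Category OX quantity: three 45.83 kg packs = 137.49 kg.
That is within the Category OX passenger aircraft limit of 250 kg.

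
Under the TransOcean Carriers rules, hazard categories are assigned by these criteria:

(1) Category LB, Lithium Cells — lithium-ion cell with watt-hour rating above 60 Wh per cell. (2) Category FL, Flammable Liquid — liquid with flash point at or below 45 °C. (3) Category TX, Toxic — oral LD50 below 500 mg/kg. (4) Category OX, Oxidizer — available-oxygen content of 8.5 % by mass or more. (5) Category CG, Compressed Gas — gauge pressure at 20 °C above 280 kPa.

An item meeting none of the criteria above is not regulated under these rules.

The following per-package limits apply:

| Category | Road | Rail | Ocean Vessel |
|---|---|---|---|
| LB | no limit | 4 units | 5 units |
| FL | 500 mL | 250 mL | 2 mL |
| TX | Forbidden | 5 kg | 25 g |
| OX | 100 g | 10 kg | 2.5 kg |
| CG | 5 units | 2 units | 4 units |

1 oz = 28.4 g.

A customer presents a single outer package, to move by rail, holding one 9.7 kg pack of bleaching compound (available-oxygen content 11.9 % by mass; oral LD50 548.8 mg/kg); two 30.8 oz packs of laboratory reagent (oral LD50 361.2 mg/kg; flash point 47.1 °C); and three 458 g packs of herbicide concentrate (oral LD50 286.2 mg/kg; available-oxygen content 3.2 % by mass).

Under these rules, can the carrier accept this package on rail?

Yes

With available-oxygen content 11.9 % by mass (≥ 8.5 % by mass), the bleaching compound falls in Category OX.
Oral LD50 361.2 mg/kg meets the Category TX criterion (Toxic), so the laboratory reagent is Category TX.
Oral LD50 286.2 mg/kg meets the Category TX criterion (Toxic), so the herbicide concentrate is Category TX.
Category OX quantity: 9.7 kg.
That is within the Category OX rail limit of 10 kg.
Category TX net quantity: (two 30.8 oz packs = 1749.44 g) + (three 458 g packs = 1.374 kg) = 3123.44 g.
3123.44 g ≤ 5 kg (rail limit, Category TX) — within limit.
Every hazard category is within its rail limit and no segregation rule is violated.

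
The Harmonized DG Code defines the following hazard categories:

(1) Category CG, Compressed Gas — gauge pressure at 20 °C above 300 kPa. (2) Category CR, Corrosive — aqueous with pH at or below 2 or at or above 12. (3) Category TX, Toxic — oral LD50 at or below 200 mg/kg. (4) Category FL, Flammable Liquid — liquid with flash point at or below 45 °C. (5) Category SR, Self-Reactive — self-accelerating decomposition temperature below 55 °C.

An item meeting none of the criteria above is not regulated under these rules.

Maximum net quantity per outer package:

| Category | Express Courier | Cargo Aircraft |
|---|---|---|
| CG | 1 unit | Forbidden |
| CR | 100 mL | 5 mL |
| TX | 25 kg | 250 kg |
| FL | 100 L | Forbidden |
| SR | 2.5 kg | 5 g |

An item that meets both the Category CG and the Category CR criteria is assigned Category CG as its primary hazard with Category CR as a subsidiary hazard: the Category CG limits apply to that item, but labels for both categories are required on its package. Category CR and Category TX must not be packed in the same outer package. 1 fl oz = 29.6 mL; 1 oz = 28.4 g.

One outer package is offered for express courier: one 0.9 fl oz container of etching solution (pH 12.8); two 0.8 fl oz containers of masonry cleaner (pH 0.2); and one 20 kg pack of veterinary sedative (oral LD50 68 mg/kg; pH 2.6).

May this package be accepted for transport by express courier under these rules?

No

With pH 12.8 (≥ 12), the etching solution falls in Category CR.
With pH 0.2 (≤ 2), the masonry cleaner falls in Category CR.
With oral LD50 68 mg/kg (≤ 200 mg/kg), the veterinary sedative falls in Category TX.
Total Category CR: (one 0.9 fl oz container = 26.64 mL) + (two 0.8 fl oz containers = 47.36 mL) = 74 mL.
74 mL ≤ 100 mL (express courier limit, Category CR) — within limit.
Category TX quantity: 20 kg.
20 kg is within the express courier limit of 25 kg for Category TX.
Category CR and Category TX may not share an outer package.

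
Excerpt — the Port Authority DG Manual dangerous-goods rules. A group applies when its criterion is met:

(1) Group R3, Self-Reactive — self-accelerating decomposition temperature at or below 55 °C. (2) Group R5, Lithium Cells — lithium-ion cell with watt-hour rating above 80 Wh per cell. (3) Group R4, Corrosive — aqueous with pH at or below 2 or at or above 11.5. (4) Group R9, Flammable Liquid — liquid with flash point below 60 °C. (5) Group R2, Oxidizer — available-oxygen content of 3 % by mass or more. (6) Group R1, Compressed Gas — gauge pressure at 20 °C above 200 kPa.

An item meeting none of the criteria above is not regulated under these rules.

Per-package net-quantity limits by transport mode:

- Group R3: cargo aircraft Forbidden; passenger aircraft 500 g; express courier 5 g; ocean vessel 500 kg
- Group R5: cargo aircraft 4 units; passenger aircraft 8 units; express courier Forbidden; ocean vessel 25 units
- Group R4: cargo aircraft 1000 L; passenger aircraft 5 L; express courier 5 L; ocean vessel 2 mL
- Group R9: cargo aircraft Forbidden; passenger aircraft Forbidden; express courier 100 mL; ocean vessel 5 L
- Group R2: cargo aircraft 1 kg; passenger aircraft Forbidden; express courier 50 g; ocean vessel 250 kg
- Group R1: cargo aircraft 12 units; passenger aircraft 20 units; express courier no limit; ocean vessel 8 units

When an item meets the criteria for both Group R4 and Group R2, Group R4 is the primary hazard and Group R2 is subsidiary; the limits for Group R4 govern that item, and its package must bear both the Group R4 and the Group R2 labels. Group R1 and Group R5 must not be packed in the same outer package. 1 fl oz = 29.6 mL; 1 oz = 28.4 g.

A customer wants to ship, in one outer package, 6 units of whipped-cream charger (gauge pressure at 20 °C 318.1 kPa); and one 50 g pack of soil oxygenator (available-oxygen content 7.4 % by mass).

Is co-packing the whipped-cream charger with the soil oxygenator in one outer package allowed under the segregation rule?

Yes

The whipped-cream charger has gauge pressure at 20 °C 318.1 kPa, which is > 200 kPa, so it is Group R1 (Compressed Gas).
Available-oxygen content 7.4 % by mass meets the Group R2 criterion (Oxidizer), so the soil oxygenator is Group R2.
No segregation rule bars Group R1 with Group R2.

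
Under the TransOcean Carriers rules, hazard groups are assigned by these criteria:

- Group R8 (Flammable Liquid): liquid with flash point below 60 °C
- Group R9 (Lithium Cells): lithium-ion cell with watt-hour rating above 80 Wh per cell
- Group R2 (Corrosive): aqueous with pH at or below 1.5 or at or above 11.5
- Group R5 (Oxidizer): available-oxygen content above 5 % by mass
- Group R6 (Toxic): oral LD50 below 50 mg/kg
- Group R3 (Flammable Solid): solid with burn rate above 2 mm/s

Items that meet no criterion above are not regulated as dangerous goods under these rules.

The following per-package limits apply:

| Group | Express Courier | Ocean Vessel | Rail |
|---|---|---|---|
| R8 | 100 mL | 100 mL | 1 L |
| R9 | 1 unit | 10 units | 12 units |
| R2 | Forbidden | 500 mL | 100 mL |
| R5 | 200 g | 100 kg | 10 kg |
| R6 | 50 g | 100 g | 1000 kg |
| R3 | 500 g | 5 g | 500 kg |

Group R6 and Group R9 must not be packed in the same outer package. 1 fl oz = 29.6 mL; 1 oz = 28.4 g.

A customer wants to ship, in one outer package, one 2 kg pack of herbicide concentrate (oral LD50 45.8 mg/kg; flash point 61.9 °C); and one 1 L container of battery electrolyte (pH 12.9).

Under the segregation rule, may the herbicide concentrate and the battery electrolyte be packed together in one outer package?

With oral LD50 45.8 mg/kg (< 50 mg/kg), the herbicide concentrate falls in Group R6.
The battery electrolyte has pH 12.9, which is ≥ 11.5, so it is Group R2 (Corrosive).
No segregation rule bars Group R6 with Group R2.

Yes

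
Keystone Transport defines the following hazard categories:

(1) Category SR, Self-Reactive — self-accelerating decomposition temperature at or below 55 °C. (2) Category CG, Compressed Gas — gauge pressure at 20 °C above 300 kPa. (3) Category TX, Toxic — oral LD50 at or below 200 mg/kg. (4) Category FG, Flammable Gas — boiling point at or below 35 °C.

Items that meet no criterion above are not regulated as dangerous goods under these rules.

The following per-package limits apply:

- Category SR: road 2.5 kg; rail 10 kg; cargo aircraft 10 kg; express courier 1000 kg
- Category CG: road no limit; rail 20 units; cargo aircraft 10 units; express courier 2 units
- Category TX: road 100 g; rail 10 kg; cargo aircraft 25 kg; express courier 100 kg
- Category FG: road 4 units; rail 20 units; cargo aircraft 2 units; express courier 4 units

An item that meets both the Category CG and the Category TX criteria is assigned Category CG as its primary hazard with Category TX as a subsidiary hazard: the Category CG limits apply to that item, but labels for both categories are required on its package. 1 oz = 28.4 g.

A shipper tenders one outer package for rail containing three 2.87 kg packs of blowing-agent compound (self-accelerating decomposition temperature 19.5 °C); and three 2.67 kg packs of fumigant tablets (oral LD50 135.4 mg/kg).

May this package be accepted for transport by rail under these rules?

The blowing-agent compound has self-accelerating decomposition temperature 19.5 °C, which is ≤ 55 °C, so it is Category SR (Self-Reactive).
Oral LD50 135.4 mg/kg meets the Category TX criterion (Toxic), so the fumigant tablets are Category TX.
Category SR quantity: three 2.87 kg packs = 8.61 kg.
That is within the Category SR rail limit of 10 kg.
Category TX quantity: three 2.67 kg packs = 8.01 kg.
8.01 kg is within the rail limit of 10 kg for Category TX.
Every hazard category is within its rail limit and no segregation rule is violated.

Yes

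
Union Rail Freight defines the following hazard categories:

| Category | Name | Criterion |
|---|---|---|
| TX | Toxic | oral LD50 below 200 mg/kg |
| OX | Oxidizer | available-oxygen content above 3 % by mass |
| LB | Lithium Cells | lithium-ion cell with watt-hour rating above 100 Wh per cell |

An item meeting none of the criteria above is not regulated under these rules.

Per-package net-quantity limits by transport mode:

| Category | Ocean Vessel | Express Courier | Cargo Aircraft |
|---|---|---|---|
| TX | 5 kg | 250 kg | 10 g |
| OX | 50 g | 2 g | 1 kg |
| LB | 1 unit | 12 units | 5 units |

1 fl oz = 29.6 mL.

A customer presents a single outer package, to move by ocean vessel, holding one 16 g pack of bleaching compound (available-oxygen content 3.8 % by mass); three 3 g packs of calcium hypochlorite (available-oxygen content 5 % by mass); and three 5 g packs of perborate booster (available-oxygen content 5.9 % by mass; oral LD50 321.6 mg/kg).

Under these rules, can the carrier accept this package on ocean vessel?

Yes

Bleaching compound: available-oxygen content 3.8 % by mass > 3 % by mass → Category OX (Oxidizer).
Available-oxygen content 5 % by mass meets the Category OX criterion (Oxidizer), so the calcium hypochlorite is Category OX.
Available-oxygen content 5.9 % by mass meets the Category OX criterion (Oxidizer), so the perborate booster is Category OX.
Category OX net quantity: 16 g + (three 3 g packs = 9 g) + (three 5 g packs = 15 g) = 40 g.
40 g is within the ocean vessel limit of 50 g for Category OX.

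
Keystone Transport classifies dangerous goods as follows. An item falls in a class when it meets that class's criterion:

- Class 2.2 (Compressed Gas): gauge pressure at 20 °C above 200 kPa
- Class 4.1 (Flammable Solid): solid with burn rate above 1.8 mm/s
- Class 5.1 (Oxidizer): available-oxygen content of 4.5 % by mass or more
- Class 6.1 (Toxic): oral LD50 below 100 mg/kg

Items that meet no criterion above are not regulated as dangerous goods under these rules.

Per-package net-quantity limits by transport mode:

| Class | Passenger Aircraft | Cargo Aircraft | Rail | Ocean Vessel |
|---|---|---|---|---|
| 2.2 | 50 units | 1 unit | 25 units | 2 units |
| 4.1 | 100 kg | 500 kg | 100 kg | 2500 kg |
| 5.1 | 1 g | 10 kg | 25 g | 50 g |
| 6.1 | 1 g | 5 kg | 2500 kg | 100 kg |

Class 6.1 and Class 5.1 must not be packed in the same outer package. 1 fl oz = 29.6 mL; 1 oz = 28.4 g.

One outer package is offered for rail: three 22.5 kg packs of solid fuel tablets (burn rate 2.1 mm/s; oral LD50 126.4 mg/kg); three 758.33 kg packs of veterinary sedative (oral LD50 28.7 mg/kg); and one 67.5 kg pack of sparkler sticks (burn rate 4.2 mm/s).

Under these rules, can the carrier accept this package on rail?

No

Solid fuel tablets: burn rate 2.1 mm/s > 1.8 mm/s → Class 4.1 (Flammable Solid).
With oral LD50 28.7 mg/kg (< 100 mg/kg), the veterinary sedative falls in Class 6.1.
The sparkler sticks have burn rate 4.2 mm/s, which is > 1.8 mm/s, so they are Class 4.1 (Flammable Solid).
Class 4.1 net quantity: (three 22.5 kg packs = 67.5 kg) + 67.5 kg = 135 kg.
135 kg exceeds the rail limit of 100 kg for Class 4.1.
Class 6.1 quantity: three 758.33 kg packs = 2274.99 kg.
2274.99 kg is within the rail limit of 2500 kg for Class 6.1.
The segregation rule (Class 6.1 with Class 5.1) does not apply to Class 4.1 with Class 6.1.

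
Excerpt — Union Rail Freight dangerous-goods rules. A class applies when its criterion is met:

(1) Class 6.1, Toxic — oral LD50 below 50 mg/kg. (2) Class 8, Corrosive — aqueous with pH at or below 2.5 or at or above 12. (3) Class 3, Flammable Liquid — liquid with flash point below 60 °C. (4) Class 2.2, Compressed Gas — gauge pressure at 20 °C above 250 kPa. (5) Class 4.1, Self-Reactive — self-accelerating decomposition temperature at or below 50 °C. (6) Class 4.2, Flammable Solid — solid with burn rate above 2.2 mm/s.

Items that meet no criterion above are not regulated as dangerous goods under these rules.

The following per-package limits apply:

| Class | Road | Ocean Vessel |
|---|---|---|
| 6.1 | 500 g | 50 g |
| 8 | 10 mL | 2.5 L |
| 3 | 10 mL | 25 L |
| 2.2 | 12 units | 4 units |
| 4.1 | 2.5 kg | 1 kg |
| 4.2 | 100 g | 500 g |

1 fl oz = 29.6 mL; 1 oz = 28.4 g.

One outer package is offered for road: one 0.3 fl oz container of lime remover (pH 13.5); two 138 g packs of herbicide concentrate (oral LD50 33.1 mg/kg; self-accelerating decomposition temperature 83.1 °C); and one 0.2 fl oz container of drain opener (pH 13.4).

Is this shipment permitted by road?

No

Lime remover: pH 13.5 ≥ 12 → Class 8 (Corrosive).
With oral LD50 33.1 mg/kg (< 50 mg/kg), the herbicide concentrate falls in Class 6.1.
The drain opener has pH 13.4, which is ≥ 12, so it is Class 8 (Corrosive).
Total Class 8: (one 0.3 fl oz container = 8.88 mL) + (one 0.2 fl oz container = 5.92 mL) = 14.8 mL.
14.8 mL > 10 mL (road limit, Class 8) — over the limit.
Class 6.1 quantity: two 138 g packs = 276 g.
276 g is within the road limit of 500 g for Class 6.1.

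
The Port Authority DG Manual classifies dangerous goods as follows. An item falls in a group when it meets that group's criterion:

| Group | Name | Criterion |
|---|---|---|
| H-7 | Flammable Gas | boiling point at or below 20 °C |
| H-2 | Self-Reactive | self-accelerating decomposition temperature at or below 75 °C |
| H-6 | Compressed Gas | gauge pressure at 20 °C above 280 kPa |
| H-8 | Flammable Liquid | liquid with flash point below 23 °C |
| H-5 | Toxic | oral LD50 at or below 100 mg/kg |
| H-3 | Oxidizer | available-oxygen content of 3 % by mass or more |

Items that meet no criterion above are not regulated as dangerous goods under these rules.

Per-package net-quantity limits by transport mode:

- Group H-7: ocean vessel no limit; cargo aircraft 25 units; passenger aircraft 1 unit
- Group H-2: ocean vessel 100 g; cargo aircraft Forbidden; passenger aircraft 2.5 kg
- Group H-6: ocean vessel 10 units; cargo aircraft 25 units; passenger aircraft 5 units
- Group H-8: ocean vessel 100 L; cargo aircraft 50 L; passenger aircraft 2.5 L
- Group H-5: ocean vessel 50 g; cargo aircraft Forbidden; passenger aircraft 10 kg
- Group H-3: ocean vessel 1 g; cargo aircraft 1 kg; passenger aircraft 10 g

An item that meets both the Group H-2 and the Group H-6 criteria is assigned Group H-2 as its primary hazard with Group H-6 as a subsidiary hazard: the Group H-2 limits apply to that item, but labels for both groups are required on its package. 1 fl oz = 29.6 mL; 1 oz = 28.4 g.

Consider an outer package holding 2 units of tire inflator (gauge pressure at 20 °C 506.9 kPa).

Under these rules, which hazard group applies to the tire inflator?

Group H-6

The tire inflator has gauge pressure at 20 °C 506.9 kPa, which is > 280 kPa, so it is Group H-6 (Compressed Gas).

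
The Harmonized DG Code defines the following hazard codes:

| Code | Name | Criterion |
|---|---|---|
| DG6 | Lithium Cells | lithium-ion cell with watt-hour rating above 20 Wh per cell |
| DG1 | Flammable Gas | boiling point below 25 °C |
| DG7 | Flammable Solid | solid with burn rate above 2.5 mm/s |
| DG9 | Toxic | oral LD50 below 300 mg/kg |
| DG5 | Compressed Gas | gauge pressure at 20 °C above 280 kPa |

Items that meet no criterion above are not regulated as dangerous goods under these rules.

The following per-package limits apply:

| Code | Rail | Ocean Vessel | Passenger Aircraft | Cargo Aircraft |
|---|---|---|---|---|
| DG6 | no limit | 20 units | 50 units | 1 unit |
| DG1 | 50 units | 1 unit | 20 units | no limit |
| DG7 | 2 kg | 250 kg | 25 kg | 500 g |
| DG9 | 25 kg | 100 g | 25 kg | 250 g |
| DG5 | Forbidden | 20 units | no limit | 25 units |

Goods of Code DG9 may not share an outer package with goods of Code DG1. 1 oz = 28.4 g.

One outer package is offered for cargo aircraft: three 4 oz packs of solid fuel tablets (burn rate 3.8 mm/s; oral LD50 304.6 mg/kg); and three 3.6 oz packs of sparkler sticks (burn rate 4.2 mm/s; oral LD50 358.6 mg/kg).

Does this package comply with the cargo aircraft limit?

No

Burn rate 3.8 mm/s meets the Code DG7 criterion (Flammable Solid), so the solid fuel tablets are Code DG7.
With burn rate 4.2 mm/s (> 2.5 mm/s), the sparkler sticks fall in Code DG7.
Total Code DG7: (three 4 oz packs = 340.8 g) + (three 3.6 oz packs = 306.72 g) = 647.52 g.
647.52 g > 500 g (cargo aircraft limit, Code DG7) — over the limit.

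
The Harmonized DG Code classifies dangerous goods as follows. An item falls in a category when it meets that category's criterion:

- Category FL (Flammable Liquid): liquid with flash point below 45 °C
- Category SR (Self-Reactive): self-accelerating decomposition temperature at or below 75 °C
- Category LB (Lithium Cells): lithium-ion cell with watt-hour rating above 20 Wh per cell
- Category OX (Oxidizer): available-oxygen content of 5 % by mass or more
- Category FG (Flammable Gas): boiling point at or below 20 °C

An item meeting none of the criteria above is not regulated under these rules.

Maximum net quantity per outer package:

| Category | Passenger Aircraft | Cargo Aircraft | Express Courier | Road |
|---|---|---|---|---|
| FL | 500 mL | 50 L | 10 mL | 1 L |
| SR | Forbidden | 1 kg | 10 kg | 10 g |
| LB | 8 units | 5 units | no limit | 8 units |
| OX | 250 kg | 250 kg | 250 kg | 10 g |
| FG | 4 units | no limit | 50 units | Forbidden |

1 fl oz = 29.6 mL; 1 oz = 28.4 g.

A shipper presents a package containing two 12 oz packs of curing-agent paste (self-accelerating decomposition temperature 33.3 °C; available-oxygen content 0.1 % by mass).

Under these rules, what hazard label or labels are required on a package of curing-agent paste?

Curing-agent paste: self-accelerating decomposition temperature 33.3 °C ≤ 75 °C → Category SR (Self-Reactive).
Only the Category SR label is required.

Category SR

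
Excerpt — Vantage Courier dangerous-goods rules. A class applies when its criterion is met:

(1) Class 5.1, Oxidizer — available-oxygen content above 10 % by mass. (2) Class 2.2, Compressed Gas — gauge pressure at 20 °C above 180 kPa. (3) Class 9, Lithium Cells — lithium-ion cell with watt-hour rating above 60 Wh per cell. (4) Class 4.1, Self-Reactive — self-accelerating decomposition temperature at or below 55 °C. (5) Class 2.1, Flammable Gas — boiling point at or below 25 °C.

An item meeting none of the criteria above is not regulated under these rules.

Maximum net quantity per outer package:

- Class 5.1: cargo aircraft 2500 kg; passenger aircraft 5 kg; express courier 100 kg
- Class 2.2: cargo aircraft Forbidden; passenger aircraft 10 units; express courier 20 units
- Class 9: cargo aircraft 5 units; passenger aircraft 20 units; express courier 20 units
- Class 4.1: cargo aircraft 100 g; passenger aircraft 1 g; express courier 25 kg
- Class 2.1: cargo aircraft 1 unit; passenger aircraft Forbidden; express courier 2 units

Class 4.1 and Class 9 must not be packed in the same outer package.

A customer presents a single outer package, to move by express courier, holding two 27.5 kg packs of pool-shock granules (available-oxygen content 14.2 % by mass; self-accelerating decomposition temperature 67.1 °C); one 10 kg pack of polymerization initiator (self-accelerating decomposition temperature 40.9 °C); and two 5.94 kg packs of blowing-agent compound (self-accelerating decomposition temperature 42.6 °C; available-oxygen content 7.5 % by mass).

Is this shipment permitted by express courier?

Yes

Available-oxygen content 14.2 % by mass meets the Class 5.1 criterion (Oxidizer), so the pool-shock granules are Class 5.1.
Self-accelerating decomposition temperature 40.9 °C meets the Class 4.1 criterion (Self-Reactive), so the polymerization initiator is Class 4.1.
Blowing-agent compound: self-accelerating decomposition temperature 42.6 °C ≤ 55 °C → Class 4.1 (Self-Reactive).
Total Class 4.1: 10 kg + (two 5.94 kg packs = 11.88 kg) = 21.88 kg.
21.88 kg is within the express courier limit of 25 kg for Class 4.1.
Class 5.1 quantity: two 27.5 kg packs = 55 kg.
55 kg is within the express courier limit of 100 kg for Class 5.1.
The segregation rule (Class 4.1 with Class 9) does not apply to Class 4.1 with Class 5.1.
Every hazard class is within its express courier limit and no segregation rule is violated.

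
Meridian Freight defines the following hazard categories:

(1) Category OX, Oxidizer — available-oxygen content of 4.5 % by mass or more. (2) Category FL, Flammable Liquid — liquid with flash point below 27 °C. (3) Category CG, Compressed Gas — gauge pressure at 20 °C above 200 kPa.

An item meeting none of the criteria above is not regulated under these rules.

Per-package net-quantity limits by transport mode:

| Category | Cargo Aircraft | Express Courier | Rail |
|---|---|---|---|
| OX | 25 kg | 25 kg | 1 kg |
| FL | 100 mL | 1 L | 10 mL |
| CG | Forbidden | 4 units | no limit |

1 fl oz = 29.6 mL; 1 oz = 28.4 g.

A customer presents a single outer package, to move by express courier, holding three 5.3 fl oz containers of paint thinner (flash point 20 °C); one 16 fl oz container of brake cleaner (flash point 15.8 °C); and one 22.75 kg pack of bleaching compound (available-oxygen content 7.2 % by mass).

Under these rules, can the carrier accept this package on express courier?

Yes

Flash point 20 °C meets the Category FL criterion (Flammable Liquid), so the paint thinner is Category FL.
Brake cleaner: flash point 15.8 °C < 27 °C → Category FL (Flammable Liquid).
Available-oxygen content 7.2 % by mass meets the Category OX criterion (Oxidizer), so the bleaching compound is Category OX.
Category OX quantity: 22.75 kg.
That is within the Category OX express courier limit of 25 kg.
Category FL net quantity: (three 5.3 fl oz containers = 470.64 mL) + (one 16 fl oz container = 473.6 mL) = 944.24 mL.
944.24 mL ≤ 1 L (express courier limit, Category FL) — within limit.
Every hazard category is within its express courier limit and no segregation rule is violated.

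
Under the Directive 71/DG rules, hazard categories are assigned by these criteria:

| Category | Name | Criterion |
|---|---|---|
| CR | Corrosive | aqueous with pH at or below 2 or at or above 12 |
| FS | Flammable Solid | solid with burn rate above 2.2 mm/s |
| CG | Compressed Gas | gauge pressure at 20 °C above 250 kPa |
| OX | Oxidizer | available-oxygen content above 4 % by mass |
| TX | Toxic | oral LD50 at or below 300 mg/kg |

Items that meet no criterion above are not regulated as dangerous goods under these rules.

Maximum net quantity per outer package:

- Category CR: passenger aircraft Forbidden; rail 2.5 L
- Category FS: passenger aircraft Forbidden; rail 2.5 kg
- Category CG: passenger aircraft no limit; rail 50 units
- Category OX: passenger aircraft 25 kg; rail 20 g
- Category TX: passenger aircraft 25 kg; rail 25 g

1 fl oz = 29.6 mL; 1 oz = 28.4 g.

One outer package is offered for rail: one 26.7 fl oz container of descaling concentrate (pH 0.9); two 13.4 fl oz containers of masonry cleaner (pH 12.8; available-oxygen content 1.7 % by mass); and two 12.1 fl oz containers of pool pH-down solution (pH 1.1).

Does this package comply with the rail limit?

Yes

The descaling concentrate has pH 0.9, which is ≤ 2, so it is Category CR (Corrosive).
Masonry cleaner: pH 12.8 ≥ 12 → Category CR (Corrosive).
Pool pH-down solution: pH 1.1 ≤ 2 → Category CR (Corrosive).
Category CR net quantity: (one 26.7 fl oz container = 790.32 mL) + (two 13.4 fl oz containers = 793.28 mL) + (two 12.1 fl oz containers = 716.32 mL) = 2299.92 mL.
2299.92 mL is within the rail limit of 2.5 L for Category CR.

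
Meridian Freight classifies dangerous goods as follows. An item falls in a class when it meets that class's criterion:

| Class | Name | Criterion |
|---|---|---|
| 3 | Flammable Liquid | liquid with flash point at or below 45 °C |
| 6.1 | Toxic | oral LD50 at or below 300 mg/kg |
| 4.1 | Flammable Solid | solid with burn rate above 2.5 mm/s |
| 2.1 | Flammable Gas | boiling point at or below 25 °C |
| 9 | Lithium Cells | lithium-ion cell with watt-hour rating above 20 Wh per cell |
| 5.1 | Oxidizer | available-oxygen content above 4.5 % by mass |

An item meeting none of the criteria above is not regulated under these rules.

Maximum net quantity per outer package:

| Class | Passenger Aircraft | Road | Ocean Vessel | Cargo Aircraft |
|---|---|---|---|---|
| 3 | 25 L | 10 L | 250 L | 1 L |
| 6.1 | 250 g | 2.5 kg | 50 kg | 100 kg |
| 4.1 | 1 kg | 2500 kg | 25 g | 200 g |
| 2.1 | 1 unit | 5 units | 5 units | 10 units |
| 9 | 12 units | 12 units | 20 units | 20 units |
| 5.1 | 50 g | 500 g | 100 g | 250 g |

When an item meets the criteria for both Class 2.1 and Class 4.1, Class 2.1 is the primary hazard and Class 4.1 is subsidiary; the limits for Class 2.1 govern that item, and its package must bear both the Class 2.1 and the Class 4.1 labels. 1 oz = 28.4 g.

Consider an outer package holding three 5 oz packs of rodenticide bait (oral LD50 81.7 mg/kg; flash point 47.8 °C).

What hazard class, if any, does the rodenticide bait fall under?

Class 6.1

Oral LD50 81.7 mg/kg meets the Class 6.1 criterion (Toxic), so the rodenticide bait is Class 6.1.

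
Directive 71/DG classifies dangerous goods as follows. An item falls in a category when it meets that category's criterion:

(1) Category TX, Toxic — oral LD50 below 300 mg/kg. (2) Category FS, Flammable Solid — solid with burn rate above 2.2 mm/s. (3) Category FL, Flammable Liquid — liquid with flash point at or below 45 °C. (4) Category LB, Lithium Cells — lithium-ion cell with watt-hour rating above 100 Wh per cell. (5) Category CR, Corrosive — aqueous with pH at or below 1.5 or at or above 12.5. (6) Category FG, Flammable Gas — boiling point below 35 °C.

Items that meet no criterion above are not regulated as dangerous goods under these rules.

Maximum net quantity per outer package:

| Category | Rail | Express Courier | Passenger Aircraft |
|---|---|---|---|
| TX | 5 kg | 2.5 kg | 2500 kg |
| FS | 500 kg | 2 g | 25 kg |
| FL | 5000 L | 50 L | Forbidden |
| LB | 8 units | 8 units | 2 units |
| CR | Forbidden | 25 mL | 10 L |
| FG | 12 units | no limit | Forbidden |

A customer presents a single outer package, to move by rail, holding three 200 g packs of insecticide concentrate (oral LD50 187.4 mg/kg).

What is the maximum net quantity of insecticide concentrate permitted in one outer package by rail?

Insecticide concentrate: oral LD50 187.4 mg/kg < 300 mg/kg → Category TX (Toxic).
The rail limit for Category TX is 5 kg.

5 kg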